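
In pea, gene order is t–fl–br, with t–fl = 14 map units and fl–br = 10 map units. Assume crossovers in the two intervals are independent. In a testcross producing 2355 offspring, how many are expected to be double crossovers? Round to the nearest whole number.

33

Map distances give recombination frequencies of 0.140 and 0.100 for the two intervals.
With no interference, expected double-crossover frequency = 0.140 × 0.100 = 0.01400.
Expected number = 0.01400 × 2355 = 32.97 ≈ 33.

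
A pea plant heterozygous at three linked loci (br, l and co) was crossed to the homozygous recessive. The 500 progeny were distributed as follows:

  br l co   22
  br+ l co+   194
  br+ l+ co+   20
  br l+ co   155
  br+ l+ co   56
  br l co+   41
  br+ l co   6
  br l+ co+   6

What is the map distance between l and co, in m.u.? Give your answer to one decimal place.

10.8 m.u.

The two most frequent reciprocal classes, br+ l co+ and br l+ co, are the parental types, so the F1 was br+ l co+ / br l+ co.
The two rarest classes, br+ l co and br l+ co+, are the double crossovers. Comparing them with the parentals, only the co allele has switched, so co is the middle locus and the order is l – co – br.
Crossovers in the l–co interval produce the single-crossover classes br+ l+ co+ and br l co (20 + 22 = 42) plus the double crossovers (12).
RF(l–co) = (42 + 12) / 500 = 54/500 = 0.1080 → 10.8 m.u.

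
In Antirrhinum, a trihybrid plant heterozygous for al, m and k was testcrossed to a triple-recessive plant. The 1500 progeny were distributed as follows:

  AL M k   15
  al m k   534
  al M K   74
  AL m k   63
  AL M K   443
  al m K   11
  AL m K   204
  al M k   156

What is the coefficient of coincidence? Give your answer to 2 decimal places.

0.62

The two most frequent reciprocal classes, AL M K and al m k, are the parental types, so the F1 was AL M K / al m k.
The two rarest classes, AL M k and al m K, are the double crossovers. Comparing them with the parentals, only the k allele has switched, so k is the middle locus and the order is al – k – m.
al–k: (137 + 26)/1500 = 0.1087; k–m: (360 + 26)/1500 = 0.2573.
Expected DCO frequency = 0.1087 × 0.2573 ≈ 0.02797; observed = 26/1500 ≈ 0.01733.
Coefficient of coincidence = 0.01733/0.02797 ≈ 0.62.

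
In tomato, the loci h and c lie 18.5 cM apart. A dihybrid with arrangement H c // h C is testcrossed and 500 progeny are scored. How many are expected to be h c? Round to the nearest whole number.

A map distance of 18.5 cM corresponds to a recombination frequency of 0.185.
The F1 is H c / h C, so h c is a recombinant gamete class with expected frequency r/2 = 0.185/2 = 0.0925.
Expected number = 0.0925 × 500 = 46.25 ≈ 46.

46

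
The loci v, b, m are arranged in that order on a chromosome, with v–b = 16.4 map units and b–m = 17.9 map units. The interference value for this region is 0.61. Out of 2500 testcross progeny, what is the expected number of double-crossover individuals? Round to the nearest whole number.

29

Map distances give recombination frequencies of 0.164 and 0.179 for the two intervals.
With interference 0.61 (so coincidence = 0.39), expected double-crossover frequency = 0.164 × 0.179 × 0.39 = 0.01145.
Expected number = 0.01145 × 2500 = 28.62 ≈ 29.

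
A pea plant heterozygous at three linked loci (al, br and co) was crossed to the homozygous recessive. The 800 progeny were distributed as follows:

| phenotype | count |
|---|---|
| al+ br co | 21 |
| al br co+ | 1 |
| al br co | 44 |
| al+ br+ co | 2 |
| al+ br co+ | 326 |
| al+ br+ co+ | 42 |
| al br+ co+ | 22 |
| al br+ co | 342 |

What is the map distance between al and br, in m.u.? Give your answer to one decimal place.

11.1 m.u.

The two most frequent reciprocal classes, al br+ co and al+ br co+, are the parental types, so the F1 was al br+ co / al+ br co+.
The two rarest classes, al+ br+ co and al br co+, are the double crossovers. Comparing them with the parentals, only the al allele has switched, so al is the middle locus and the order is co – al – br.
Crossovers in the al–br interval produce the single-crossover classes al br co and al+ br+ co+ (44 + 42 = 86) plus the double crossovers (3).
RF(al–br) = (86 + 3) / 800 = 89/800 = 0.1113 → 11.1 m.u.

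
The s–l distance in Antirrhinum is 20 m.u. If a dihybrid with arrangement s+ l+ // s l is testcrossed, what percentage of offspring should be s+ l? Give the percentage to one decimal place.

A map distance of 20 m.u. corresponds to a recombination frequency of 0.200.
The F1 is s+ l+ / s l, so s+ l is a recombinant gamete class with expected frequency r/2 = 0.200/2 = 0.1000.
That is 0.1000 = 10.0% of the progeny.

10.0%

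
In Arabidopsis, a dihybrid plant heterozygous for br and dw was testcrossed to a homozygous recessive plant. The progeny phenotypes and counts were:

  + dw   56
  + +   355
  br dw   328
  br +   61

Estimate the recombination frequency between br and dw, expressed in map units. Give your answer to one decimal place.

The two most frequent classes, + + (355) and br dw (328), are the parental types, so the F1 was + + / br dw.
The recombinant classes are + dw and br +: 56 + 61 = 117.
Recombination frequency = 117/800 = 0.1462 ≈ 14.6%, i.e. 14.6 map units.

14.6 map units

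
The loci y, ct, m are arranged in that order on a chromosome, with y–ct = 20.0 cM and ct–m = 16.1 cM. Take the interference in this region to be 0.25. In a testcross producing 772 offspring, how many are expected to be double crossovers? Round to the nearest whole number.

Map distances give recombination frequencies of 0.200 and 0.161 for the two intervals.
With interference 0.25 (so coincidence = 0.75), expected double-crossover frequency = 0.200 × 0.161 × 0.75 = 0.02415.
Expected number = 0.02415 × 772 = 18.64 ≈ 19.

19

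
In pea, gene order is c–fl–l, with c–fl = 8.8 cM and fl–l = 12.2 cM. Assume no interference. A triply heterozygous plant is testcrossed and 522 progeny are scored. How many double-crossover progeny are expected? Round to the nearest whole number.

Map distances give recombination frequencies of 0.088 and 0.122 for the two intervals.
With no interference, expected double-crossover frequency = 0.088 × 0.122 = 0.01074.
Expected number = 0.01074 × 522 = 5.60 ≈ 6.

6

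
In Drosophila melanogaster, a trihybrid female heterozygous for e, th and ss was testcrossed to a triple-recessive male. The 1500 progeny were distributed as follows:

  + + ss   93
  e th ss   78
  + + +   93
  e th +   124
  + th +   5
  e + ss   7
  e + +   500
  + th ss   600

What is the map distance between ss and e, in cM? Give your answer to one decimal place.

12.2 cM

The two most frequent reciprocal classes, e + + and + th ss, are the parental types, so the F1 was e + + / + th ss.
The two rarest classes, e + ss and + th +, are the double crossovers. Comparing them with the parentals, only the ss allele has switched, so ss is the middle locus and the order is e – ss – th.
Crossovers in the e–ss interval produce the single-crossover classes + + + and e th ss (93 + 78 = 171) plus the double crossovers (12).
RF(e–ss) = (171 + 12) / 1500 = 183/1500 = 0.1220 → 12.2 cM.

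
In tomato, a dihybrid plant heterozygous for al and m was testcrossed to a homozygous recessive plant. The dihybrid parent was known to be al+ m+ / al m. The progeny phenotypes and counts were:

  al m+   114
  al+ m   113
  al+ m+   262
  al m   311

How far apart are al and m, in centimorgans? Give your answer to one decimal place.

28.4 centimorgans

The recombinant classes are al+ m and al m+: 113 + 114 = 227.
Recombination frequency = 227/800 = 0.2838 ≈ 28.4%, i.e. 28.4 centimorgans.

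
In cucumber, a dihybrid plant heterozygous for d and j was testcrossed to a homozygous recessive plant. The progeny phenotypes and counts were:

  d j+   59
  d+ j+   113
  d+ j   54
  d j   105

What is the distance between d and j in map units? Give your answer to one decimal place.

The two most frequent classes, d+ j+ (113) and d j (105), are the parental types, so the F1 was d+ j+ / d j.
The recombinant classes are d+ j and d j+: 54 + 59 = 113.
Recombination frequency = 113/331 = 0.3414 ≈ 34.1%, i.e. 34.1 map units.

34.1 map units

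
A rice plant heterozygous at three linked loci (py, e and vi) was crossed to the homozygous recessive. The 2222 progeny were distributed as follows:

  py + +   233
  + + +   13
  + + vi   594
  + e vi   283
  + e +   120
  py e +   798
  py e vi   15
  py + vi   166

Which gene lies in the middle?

vi

The two most frequent reciprocal classes, py e + and + + vi, are the parental types, so the F1 was py e + / + + vi.
The two rarest classes, py e vi and + + +, are the double crossovers. Comparing them with the parentals, only the vi allele has switched, so vi is the middle locus and the order is py – vi – e.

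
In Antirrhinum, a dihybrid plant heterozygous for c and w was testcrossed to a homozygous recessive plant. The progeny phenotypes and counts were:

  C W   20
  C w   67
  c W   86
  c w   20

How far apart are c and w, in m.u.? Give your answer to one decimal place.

20.7 m.u.

The two most frequent classes, C w (67) and c W (86), are the parental types, so the F1 was C w / c W.
The recombinant classes are C W and c w: 20 + 20 = 40.
Recombination frequency = 40/193 = 0.2073 ≈ 20.7%, i.e. 20.7 m.u.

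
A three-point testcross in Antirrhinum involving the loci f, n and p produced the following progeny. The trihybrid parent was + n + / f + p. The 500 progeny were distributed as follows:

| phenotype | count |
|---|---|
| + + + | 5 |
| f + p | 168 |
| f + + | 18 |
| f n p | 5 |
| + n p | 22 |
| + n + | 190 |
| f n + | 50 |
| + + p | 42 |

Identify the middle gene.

n

The two rarest classes, + + + and f n p, are the double crossovers. Comparing them with the parentals, only the n allele has switched, so n is the middle locus and the order is p – n – f.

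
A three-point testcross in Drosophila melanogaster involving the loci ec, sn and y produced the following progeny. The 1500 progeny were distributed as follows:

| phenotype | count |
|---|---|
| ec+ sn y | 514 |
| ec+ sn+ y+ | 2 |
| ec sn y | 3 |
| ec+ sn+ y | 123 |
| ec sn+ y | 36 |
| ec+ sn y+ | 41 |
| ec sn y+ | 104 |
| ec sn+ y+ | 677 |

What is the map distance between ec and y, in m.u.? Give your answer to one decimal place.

5.5 m.u.

The two most frequent reciprocal classes, ec sn+ y+ and ec+ sn y, are the parental types, so the F1 was ec sn+ y+ / ec+ sn y.
The two rarest classes, ec+ sn+ y+ and ec sn y, are the double crossovers. Comparing them with the parentals, only the ec allele has switched, so ec is the middle locus and the order is sn – ec – y.
Crossovers in the ec–y interval produce the single-crossover classes ec sn+ y and ec+ sn y+ (36 + 41 = 77) plus the double crossovers (5).
RF(ec–y) = (77 + 5) / 1500 = 82/1500 = 0.0547 → 5.5 m.u.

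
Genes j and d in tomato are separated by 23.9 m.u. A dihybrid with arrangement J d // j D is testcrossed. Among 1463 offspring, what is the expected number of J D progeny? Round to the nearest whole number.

175

A map distance of 23.9 m.u. corresponds to a recombination frequency of 0.239.
The F1 is J d / j D, so J D is a recombinant gamete class with expected frequency r/2 = 0.239/2 = 0.1195.
Expected number = 0.1195 × 1463 = 174.83 ≈ 175.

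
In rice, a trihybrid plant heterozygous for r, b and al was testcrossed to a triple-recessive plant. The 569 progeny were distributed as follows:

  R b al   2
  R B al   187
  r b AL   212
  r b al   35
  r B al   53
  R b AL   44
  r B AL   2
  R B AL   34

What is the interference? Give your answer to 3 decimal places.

The two most frequent reciprocal classes, R B al and r b AL, are the parental types, so the F1 was R B al / r b AL.
The two rarest classes, R b al and r B AL, are the double crossovers. Comparing them with the parentals, only the b allele has switched, so b is the middle locus and the order is r – b – al.
r–b: (97 + 4)/569 = 0.1775; b–al: (69 + 4)/569 = 0.1283.
Expected DCO frequency = 0.1775 × 0.1283 ≈ 0.02277; observed = 4/569 ≈ 0.00703.
Coefficient of coincidence = 0.00703/0.02277 ≈ 0.309; interference = 1 − 0.309 = 0.691.

0.691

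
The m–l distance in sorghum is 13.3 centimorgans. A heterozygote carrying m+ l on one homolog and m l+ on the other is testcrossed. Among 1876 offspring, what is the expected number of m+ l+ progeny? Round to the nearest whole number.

125

A map distance of 13.3 centimorgans corresponds to a recombination frequency of 0.133.
The F1 is m+ l / m l+, so m+ l+ is a recombinant gamete class with expected frequency r/2 = 0.133/2 = 0.0665.
Expected number = 0.0665 × 1876 = 124.75 ≈ 125.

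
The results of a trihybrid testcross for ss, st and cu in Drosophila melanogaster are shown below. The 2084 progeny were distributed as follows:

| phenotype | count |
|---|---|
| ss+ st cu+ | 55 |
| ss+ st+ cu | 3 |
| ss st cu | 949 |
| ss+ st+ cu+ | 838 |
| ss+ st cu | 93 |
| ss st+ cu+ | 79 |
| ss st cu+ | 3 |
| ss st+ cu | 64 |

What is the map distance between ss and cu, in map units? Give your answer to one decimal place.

8.5 map units

The two most frequent reciprocal classes, ss+ st+ cu+ and ss st cu, are the parental types, so the F1 was ss+ st+ cu+ / ss st cu.
The two rarest classes, ss+ st+ cu and ss st cu+, are the double crossovers. Comparing them with the parentals, only the cu allele has switched, so cu is the middle locus and the order is st – cu – ss.
Crossovers in the cu–ss interval produce the single-crossover classes ss st+ cu+ and ss+ st cu (79 + 93 = 172) plus the double crossovers (6).
RF(cu–ss) = (172 + 6) / 2084 = 178/2084 = 0.0854 → 8.5 map units.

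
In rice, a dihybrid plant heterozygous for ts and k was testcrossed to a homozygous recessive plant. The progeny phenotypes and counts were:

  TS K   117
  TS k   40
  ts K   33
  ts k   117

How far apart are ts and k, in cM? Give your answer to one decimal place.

The two most frequent classes, TS K (117) and ts k (117), are the parental types, so the F1 was TS K / ts k.
The recombinant classes are TS k and ts K: 40 + 33 = 73.
Recombination frequency = 73/307 = 0.2378 ≈ 23.8%, i.e. 23.8 cM.

23.8 cM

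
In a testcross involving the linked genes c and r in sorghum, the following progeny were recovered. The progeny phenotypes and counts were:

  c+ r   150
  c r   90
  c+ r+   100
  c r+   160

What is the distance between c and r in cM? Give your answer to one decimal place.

The two most frequent classes, c+ r (150) and c r+ (160), are the parental types, so the F1 was c+ r / c r+.
The recombinant classes are c+ r+ and c r: 100 + 90 = 190.
Recombination frequency = 190/500 = 0.3800 ≈ 38.0%, i.e. 38.0 cM.

38.0 cM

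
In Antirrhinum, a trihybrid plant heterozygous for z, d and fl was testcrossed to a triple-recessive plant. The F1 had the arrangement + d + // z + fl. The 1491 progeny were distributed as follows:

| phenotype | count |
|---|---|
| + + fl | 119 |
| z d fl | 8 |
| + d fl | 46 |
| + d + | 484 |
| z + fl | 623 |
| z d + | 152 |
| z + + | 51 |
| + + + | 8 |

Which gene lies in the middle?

The two rarest classes, + + + and z d fl, are the double crossovers. Comparing them with the parentals, only the d allele has switched, so d is the middle locus and the order is z – d – fl.

d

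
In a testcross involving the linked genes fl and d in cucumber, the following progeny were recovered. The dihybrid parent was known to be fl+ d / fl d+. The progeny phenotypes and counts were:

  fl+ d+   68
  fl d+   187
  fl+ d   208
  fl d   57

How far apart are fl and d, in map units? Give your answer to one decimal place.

The recombinant classes are fl+ d+ and fl d: 68 + 57 = 125.
Recombination frequency = 125/520 = 0.2404 ≈ 24.0%, i.e. 24.0 map units.

24.0 map units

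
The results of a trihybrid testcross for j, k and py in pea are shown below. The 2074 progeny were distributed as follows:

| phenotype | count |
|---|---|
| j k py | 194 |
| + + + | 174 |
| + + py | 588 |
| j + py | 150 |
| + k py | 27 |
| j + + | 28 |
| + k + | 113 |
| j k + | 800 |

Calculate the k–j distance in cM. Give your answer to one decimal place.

15.3 cM

The two most frequent reciprocal classes, j k + and + + py, are the parental types, so the F1 was j k + / + + py.
The two rarest classes, j + + and + k py, are the double crossovers. Comparing them with the parentals, only the k allele has switched, so k is the middle locus and the order is j – k – py.
Crossovers in the j–k interval produce the single-crossover classes + k + and j + py (113 + 150 = 263) plus the double crossovers (55).
RF(j–k) = (263 + 55) / 2074 = 318/2074 = 0.1533 → 15.3 cM.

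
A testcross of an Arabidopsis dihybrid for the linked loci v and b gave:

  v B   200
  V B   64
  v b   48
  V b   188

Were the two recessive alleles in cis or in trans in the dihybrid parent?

The two most frequent classes are V b (188) and v B (200); these are the parental (non-recombinant) types.
So the F1 carried V b on one chromosome and v B on the other — the recessive alleles are on opposite chromosomes (trans / repulsion).

trans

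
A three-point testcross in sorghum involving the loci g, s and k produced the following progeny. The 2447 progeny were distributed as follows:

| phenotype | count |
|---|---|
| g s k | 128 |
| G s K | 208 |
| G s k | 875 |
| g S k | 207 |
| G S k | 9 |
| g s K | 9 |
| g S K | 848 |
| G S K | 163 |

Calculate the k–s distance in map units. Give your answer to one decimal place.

The two most frequent reciprocal classes, g S K and G s k, are the parental types, so the F1 was g S K / G s k.
The two rarest classes, g s K and G S k, are the double crossovers. Comparing them with the parentals, only the s allele has switched, so s is the middle locus and the order is k – s – g.
Crossovers in the k–s interval produce the single-crossover classes g S k and G s K (207 + 208 = 415) plus the double crossovers (18).
RF(k–s) = (415 + 18) / 2447 = 433/2447 = 0.1770 → 17.7 map units.

17.7 map units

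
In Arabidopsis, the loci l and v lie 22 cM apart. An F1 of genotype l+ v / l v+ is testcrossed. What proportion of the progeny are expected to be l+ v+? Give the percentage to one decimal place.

A map distance of 22 cM corresponds to a recombination frequency of 0.220.
The F1 is l+ v / l v+, so l+ v+ is a recombinant gamete class with expected frequency r/2 = 0.220/2 = 0.1100.
That is 0.1100 = 11.0% of the progeny.

11.0%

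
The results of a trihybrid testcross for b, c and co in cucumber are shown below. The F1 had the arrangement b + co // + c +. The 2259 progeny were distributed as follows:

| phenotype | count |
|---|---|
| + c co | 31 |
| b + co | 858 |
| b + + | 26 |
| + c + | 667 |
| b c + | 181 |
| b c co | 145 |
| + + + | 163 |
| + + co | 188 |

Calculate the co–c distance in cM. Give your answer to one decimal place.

16.2 cM

The two rarest classes, b + + and + c co, are the double crossovers. Comparing them with the parentals, only the co allele has switched, so co is the middle locus and the order is c – co – b.
Crossovers in the c–co interval produce the single-crossover classes b c co and + + + (145 + 163 = 308) plus the double crossovers (57).
RF(c–co) = (308 + 57) / 2259 = 365/2259 = 0.1616 → 16.2 cM.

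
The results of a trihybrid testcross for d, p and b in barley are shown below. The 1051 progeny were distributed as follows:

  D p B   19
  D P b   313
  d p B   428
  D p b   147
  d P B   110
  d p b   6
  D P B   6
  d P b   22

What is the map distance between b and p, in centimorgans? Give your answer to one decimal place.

The two most frequent reciprocal classes, d p B and D P b, are the parental types, so the F1 was d p B / D P b.
The two rarest classes, d p b and D P B, are the double crossovers. Comparing them with the parentals, only the b allele has switched, so b is the middle locus and the order is p – b – d.
Crossovers in the p–b interval produce the single-crossover classes d P B and D p b (110 + 147 = 257) plus the double crossovers (12).
RF(p–b) = (257 + 12) / 1051 = 269/1051 = 0.2559 → 25.6 centimorgans.

25.6 centimorgans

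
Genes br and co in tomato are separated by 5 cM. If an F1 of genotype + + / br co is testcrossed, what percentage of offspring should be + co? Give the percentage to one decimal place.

A map distance of 5 cM corresponds to a recombination frequency of 0.050.
The F1 is + + / br co, so + co is a recombinant gamete class with expected frequency r/2 = 0.050/2 = 0.0250.
That is 0.0250 = 2.5% of the progeny.

2.5%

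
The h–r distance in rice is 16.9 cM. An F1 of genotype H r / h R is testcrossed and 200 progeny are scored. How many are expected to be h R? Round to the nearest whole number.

A map distance of 16.9 cM corresponds to a recombination frequency of 0.169.
The F1 is H r / h R, so h R is a parental gamete class with expected frequency (1 − r)/2 = 0.831/2 = 0.4155.
Expected number = 0.4155 × 200 = 83.10 ≈ 83.

83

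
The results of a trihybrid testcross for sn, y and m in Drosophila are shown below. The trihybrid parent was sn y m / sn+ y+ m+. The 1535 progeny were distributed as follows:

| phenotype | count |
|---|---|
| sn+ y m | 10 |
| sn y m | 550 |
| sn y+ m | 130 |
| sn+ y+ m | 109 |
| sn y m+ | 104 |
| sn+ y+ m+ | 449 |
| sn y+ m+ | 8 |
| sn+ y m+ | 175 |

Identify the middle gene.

The two rarest classes, sn+ y m and sn y+ m+, are the double crossovers. Comparing them with the parentals, only the sn allele has switched, so sn is the middle locus and the order is m – sn – y.

sn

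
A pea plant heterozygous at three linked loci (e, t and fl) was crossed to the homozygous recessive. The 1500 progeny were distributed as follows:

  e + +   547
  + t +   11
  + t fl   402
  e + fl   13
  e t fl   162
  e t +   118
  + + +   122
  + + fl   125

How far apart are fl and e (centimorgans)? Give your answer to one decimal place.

The two most frequent reciprocal classes, + t fl and e + +, are the parental types, so the F1 was + t fl / e + +.
The two rarest classes, + t + and e + fl, are the double crossovers. Comparing them with the parentals, only the fl allele has switched, so fl is the middle locus and the order is t – fl – e.
Crossovers in the fl–e interval produce the single-crossover classes e t fl and + + + (162 + 122 = 284) plus the double crossovers (24).
RF(fl–e) = (284 + 24) / 1500 = 308/1500 = 0.2053 → 20.5 centimorgans.

20.5 centimorgans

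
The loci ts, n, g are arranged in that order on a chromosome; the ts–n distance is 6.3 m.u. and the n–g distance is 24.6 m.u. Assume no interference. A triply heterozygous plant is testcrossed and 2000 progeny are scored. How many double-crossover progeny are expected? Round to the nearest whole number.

31

Map distances give recombination frequencies of 0.063 and 0.246 for the two intervals.
With no interference, expected double-crossover frequency = 0.063 × 0.246 = 0.01550.
Expected number = 0.01550 × 2000 = 31.00 ≈ 31.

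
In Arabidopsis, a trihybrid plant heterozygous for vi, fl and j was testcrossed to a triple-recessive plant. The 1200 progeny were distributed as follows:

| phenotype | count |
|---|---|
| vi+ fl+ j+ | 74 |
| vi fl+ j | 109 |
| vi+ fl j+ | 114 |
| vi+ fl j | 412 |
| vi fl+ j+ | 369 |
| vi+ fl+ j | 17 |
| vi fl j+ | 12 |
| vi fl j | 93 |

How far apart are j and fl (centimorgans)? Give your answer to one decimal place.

The two most frequent reciprocal classes, vi fl+ j+ and vi+ fl j, are the parental types, so the F1 was vi fl+ j+ / vi+ fl j.
The two rarest classes, vi fl j+ and vi+ fl+ j, are the double crossovers. Comparing them with the parentals, only the fl allele has switched, so fl is the middle locus and the order is j – fl – vi.
Crossovers in the j–fl interval produce the single-crossover classes vi fl+ j and vi+ fl j+ (109 + 114 = 223) plus the double crossovers (29).
RF(j–fl) = (223 + 29) / 1200 = 252/1200 = 0.2100 → 21.0 centimorgans.

21.0 centimorgans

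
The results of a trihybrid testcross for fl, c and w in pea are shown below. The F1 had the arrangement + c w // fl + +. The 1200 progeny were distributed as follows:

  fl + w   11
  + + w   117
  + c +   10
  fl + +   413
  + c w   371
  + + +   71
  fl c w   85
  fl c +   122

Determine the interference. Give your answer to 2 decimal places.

0.45

The two rarest classes, + c + and fl + w, are the double crossovers. Comparing them with the parentals, only the w allele has switched, so w is the middle locus and the order is c – w – fl.
c–w: (239 + 21)/1200 = 0.2167; w–fl: (156 + 21)/1200 = 0.1475.
Expected DCO frequency = 0.2167 × 0.1475 ≈ 0.03196; observed = 21/1200 ≈ 0.01750.
Coefficient of coincidence = 0.01750/0.03196 ≈ 0.55; interference = 1 − 0.55 = 0.45.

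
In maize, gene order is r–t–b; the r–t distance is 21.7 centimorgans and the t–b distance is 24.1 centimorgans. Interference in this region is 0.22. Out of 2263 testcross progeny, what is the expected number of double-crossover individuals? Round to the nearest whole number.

92

Map distances give recombination frequencies of 0.217 and 0.241 for the two intervals.
With interference 0.22 (so coincidence = 0.78), expected double-crossover frequency = 0.217 × 0.241 × 0.78 = 0.04079.
Expected number = 0.04079 × 2263 = 92.31 ≈ 92.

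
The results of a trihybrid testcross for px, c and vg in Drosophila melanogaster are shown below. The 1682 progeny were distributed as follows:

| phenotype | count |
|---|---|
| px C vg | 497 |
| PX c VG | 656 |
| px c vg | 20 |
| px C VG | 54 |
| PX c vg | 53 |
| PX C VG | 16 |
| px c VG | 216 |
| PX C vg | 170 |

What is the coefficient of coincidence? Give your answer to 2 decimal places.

The two most frequent reciprocal classes, PX c VG and px C vg, are the parental types, so the F1 was PX c VG / px C vg.
The two rarest classes, PX C VG and px c vg, are the double crossovers. Comparing them with the parentals, only the c allele has switched, so c is the middle locus and the order is px – c – vg.
px–c: (386 + 36)/1682 = 0.2509; c–vg: (107 + 36)/1682 = 0.0850.
Expected DCO frequency = 0.2509 × 0.0850 ≈ 0.02133; observed = 36/1682 ≈ 0.02140.
Coefficient of coincidence = 0.02140/0.02133 ≈ 1.00.

1.00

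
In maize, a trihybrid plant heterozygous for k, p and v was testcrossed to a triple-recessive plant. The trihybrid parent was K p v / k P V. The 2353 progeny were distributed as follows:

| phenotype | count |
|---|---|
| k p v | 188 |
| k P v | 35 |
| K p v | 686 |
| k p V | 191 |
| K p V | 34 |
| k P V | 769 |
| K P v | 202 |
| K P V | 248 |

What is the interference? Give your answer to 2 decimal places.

0.30

The two rarest classes, K p V and k P v, are the double crossovers. Comparing them with the parentals, only the v allele has switched, so v is the middle locus and the order is p – v – k.
p–v: (393 + 69)/2353 = 0.1963; v–k: (436 + 69)/2353 = 0.2146.
Expected DCO frequency = 0.1963 × 0.2146 ≈ 0.04213; observed = 69/2353 ≈ 0.02932.
Coefficient of coincidence = 0.02932/0.04213 ≈ 0.70; interference = 1 − 0.70 = 0.30.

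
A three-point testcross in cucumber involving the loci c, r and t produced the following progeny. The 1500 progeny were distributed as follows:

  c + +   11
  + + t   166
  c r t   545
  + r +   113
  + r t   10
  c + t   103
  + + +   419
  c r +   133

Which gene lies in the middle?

c

The two most frequent reciprocal classes, + + + and c r t, are the parental types, so the F1 was + + + / c r t.
The two rarest classes, c + + and + r t, are the double crossovers. Comparing them with the parentals, only the c allele has switched, so c is the middle locus and the order is t – c – r.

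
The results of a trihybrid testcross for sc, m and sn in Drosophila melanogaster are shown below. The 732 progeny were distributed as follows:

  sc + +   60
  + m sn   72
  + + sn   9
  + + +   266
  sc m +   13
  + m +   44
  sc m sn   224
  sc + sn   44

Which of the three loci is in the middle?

The two most frequent reciprocal classes, + + + and sc m sn, are the parental types, so the F1 was + + + / sc m sn.
The two rarest classes, + + sn and sc m +, are the double crossovers. Comparing them with the parentals, only the sn allele has switched, so sn is the middle locus and the order is sc – sn – m.

sn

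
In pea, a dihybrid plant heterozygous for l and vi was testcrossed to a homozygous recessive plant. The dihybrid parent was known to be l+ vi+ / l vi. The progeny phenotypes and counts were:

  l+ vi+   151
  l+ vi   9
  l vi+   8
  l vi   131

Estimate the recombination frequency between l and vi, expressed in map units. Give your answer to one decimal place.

The recombinant classes are l+ vi and l vi+: 9 + 8 = 17.
Recombination frequency = 17/299 = 0.0569 ≈ 5.7%, i.e. 5.7 map units.

5.7 map units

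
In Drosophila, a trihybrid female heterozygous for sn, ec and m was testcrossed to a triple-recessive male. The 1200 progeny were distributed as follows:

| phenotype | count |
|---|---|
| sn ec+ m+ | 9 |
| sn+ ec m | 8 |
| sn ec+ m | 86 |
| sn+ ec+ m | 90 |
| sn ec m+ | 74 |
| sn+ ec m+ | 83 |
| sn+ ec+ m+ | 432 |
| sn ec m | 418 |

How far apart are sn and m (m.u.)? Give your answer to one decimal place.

15.1 m.u.

The two most frequent reciprocal classes, sn ec m and sn+ ec+ m+, are the parental types, so the F1 was sn ec m / sn+ ec+ m+.
The two rarest classes, sn+ ec m and sn ec+ m+, are the double crossovers. Comparing them with the parentals, only the sn allele has switched, so sn is the middle locus and the order is m – sn – ec.
Crossovers in the m–sn interval produce the single-crossover classes sn ec m+ and sn+ ec+ m (74 + 90 = 164) plus the double crossovers (17).
RF(m–sn) = (164 + 17) / 1200 = 181/1200 = 0.1508 → 15.1 m.u.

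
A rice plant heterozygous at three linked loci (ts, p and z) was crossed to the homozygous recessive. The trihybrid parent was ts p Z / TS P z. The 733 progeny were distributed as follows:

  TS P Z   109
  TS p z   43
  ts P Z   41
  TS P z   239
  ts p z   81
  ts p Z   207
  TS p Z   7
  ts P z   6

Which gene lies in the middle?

ts

The two rarest classes, TS p Z and ts P z, are the double crossovers. Comparing them with the parentals, only the ts allele has switched, so ts is the middle locus and the order is p – ts – z.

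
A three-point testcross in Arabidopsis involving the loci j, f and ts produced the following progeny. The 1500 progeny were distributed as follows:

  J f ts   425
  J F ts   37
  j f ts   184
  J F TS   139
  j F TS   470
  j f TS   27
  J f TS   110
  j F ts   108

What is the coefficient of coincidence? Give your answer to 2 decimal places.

The two most frequent reciprocal classes, J f ts and j F TS, are the parental types, so the F1 was J f ts / j F TS.
The two rarest classes, J F ts and j f TS, are the double crossovers. Comparing them with the parentals, only the f allele has switched, so f is the middle locus and the order is ts – f – j.
ts–f: (218 + 64)/1500 = 0.1880; f–j: (323 + 64)/1500 = 0.2580.
Expected DCO frequency = 0.1880 × 0.2580 ≈ 0.04850; observed = 64/1500 ≈ 0.04267.
Coefficient of coincidence = 0.04267/0.04850 ≈ 0.88.

0.88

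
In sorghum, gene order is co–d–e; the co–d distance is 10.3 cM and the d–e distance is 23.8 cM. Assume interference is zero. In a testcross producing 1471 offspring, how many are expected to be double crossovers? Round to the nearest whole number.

Map distances give recombination frequencies of 0.103 and 0.238 for the two intervals.
With no interference, expected double-crossover frequency = 0.103 × 0.238 = 0.02451.
Expected number = 0.02451 × 1471 = 36.06 ≈ 36.

36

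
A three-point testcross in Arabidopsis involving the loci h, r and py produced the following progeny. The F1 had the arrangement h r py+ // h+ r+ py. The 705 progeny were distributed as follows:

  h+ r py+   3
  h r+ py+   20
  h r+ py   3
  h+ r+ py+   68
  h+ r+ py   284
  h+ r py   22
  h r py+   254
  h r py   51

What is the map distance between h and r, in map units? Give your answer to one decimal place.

6.8 map units

The two rarest classes, h+ r py+ and h r+ py, are the double crossovers. Comparing them with the parentals, only the h allele has switched, so h is the middle locus and the order is r – h – py.
Crossovers in the r–h interval produce the single-crossover classes h r+ py+ and h+ r py (20 + 22 = 42) plus the double crossovers (6).
RF(r–h) = (42 + 6) / 705 = 48/705 = 0.0681 → 6.8 map units.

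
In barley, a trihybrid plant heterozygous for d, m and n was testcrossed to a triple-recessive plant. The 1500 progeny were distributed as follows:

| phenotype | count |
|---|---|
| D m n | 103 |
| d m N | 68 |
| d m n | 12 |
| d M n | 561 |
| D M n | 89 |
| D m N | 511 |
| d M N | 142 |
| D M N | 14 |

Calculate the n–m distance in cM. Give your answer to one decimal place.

The two most frequent reciprocal classes, d M n and D m N, are the parental types, so the F1 was d M n / D m N.
The two rarest classes, d m n and D M N, are the double crossovers. Comparing them with the parentals, only the m allele has switched, so m is the middle locus and the order is n – m – d.
Crossovers in the n–m interval produce the single-crossover classes d M N and D m n (142 + 103 = 245) plus the double crossovers (26).
RF(n–m) = (245 + 26) / 1500 = 271/1500 = 0.1807 → 18.1 cM.

18.1 cM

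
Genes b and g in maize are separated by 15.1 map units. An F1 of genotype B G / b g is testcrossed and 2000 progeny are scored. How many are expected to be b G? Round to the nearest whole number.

A map distance of 15.1 map units corresponds to a recombination frequency of 0.151.
The F1 is B G / b g, so b G is a recombinant gamete class with expected frequency r/2 = 0.151/2 = 0.0755.
Expected number = 0.0755 × 2000 = 151.00 ≈ 151.

151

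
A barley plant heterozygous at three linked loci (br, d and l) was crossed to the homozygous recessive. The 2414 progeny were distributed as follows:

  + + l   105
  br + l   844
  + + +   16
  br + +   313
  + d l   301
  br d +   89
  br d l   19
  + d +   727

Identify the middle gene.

The two most frequent reciprocal classes, br + l and + d +, are the parental types, so the F1 was br + l / + d +.
The two rarest classes, br d l and + + +, are the double crossovers. Comparing them with the parentals, only the d allele has switched, so d is the middle locus and the order is br – d – l.

d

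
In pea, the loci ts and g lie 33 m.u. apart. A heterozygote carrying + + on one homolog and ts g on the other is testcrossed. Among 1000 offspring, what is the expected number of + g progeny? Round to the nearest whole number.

A map distance of 33 m.u. corresponds to a recombination frequency of 0.330.
The F1 is + + / ts g, so + g is a recombinant gamete class with expected frequency r/2 = 0.330/2 = 0.1650.
Expected number = 0.1650 × 1000 = 165.00 ≈ 165.

165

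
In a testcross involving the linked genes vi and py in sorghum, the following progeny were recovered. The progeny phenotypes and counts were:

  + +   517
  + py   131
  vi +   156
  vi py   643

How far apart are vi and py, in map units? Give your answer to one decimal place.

19.8 map units

The two most frequent classes, + + (517) and vi py (643), are the parental types, so the F1 was + + / vi py.
The recombinant classes are + py and vi +: 131 + 156 = 287.
Recombination frequency = 287/1447 = 0.1983 ≈ 19.8%, i.e. 19.8 map units.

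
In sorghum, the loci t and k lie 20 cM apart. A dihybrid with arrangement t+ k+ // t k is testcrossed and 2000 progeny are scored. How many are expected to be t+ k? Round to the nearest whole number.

200

A map distance of 20 cM corresponds to a recombination frequency of 0.200.
The F1 is t+ k+ / t k, so t+ k is a recombinant gamete class with expected frequency r/2 = 0.200/2 = 0.1000.
Expected number = 0.1000 × 2000 = 200.00 ≈ 200.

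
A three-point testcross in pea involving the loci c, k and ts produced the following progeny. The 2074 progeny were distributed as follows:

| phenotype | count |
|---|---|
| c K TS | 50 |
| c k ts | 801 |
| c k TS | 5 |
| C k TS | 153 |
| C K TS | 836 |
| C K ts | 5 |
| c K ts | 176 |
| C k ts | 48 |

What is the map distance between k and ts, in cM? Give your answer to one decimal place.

16.3 cM

The two most frequent reciprocal classes, C K TS and c k ts, are the parental types, so the F1 was C K TS / c k ts.
The two rarest classes, C K ts and c k TS, are the double crossovers. Comparing them with the parentals, only the ts allele has switched, so ts is the middle locus and the order is c – ts – k.
Crossovers in the ts–k interval produce the single-crossover classes C k TS and c K ts (153 + 176 = 329) plus the double crossovers (10).
RF(ts–k) = (329 + 10) / 2074 = 339/2074 = 0.1635 → 16.3 cM.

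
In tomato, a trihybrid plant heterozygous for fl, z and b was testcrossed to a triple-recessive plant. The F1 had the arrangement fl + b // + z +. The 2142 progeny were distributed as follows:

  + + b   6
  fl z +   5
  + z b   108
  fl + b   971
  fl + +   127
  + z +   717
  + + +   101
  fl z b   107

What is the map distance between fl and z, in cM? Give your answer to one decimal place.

10.2 cM

The two rarest classes, + + b and fl z +, are the double crossovers. Comparing them with the parentals, only the fl allele has switched, so fl is the middle locus and the order is b – fl – z.
Crossovers in the fl–z interval produce the single-crossover classes fl z b and + + + (107 + 101 = 208) plus the double crossovers (11).
RF(fl–z) = (208 + 11) / 2142 = 219/2142 = 0.1022 → 10.2 cM.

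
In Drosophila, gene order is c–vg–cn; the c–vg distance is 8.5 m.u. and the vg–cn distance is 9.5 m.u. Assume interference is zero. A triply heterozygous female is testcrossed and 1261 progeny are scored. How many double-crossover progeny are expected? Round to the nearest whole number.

10

Map distances give recombination frequencies of 0.085 and 0.095 for the two intervals.
With no interference, expected double-crossover frequency = 0.085 × 0.095 = 0.00808.
Expected number = 0.00808 × 1261 = 10.18 ≈ 10.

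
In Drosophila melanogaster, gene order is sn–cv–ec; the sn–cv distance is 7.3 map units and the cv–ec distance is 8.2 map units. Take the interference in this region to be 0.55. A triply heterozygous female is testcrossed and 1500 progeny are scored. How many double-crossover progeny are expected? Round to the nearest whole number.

Map distances give recombination frequencies of 0.073 and 0.082 for the two intervals.
With interference 0.55 (so coincidence = 0.45), expected double-crossover frequency = 0.073 × 0.082 × 0.45 = 0.00269.
Expected number = 0.00269 × 1500 = 4.04 ≈ 4.

4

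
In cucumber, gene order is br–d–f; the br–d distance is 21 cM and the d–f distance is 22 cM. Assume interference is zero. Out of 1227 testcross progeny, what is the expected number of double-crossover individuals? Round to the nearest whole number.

Map distances give recombination frequencies of 0.210 and 0.220 for the two intervals.
With no interference, expected double-crossover frequency = 0.210 × 0.220 = 0.04620.
Expected number = 0.04620 × 1227 = 56.69 ≈ 57.

57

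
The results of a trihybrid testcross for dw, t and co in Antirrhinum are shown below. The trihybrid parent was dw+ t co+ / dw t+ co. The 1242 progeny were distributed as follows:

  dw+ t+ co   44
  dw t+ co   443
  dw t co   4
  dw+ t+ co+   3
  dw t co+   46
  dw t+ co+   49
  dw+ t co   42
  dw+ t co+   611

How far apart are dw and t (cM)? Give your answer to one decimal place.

The two rarest classes, dw+ t+ co+ and dw t co, are the double crossovers. Comparing them with the parentals, only the t allele has switched, so t is the middle locus and the order is dw – t – co.
Crossovers in the dw–t interval produce the single-crossover classes dw t co+ and dw+ t+ co (46 + 44 = 90) plus the double crossovers (7).
RF(dw–t) = (90 + 7) / 1242 = 97/1242 = 0.0781 → 7.8 cM.

7.8 cM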